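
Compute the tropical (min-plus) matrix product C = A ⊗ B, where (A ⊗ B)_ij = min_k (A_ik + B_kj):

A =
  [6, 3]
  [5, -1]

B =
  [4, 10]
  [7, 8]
A ⊗ B =
  [10, 11]
  [6, 7]

Apply the min-plus product entry-by-entry:
  C[0][0] = min over k of (A[0][0] + B[0][0] = 6 + 4 = 10, A[0][1] + B[1][0] = 3 + 7 = 10) = 10 (attained at k = 0)
  C[0][1] = min over k of (A[0][0] + B[0][1] = 6 + 10 = 16, A[0][1] + B[1][1] = 3 + 8 = 11) = 11 (attained at k = 1)
  C[1][0] = min over k of (A[1][0] + B[0][0] = 5 + 4 = 9, A[1][1] + B[1][0] = -1 + 7 = 6) = 6 (attained at k = 1)
  C[1][1] = min over k of (A[1][0] + B[0][1] = 5 + 10 = 15, A[1][1] + B[1][1] = -1 + 8 = 7) = 7 (attained at k = 1)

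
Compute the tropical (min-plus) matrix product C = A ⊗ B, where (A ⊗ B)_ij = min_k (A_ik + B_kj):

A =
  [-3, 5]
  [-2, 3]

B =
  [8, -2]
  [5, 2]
A ⊗ B =
  [5, -5]
  [6, -4]

Apply the min-plus product entry-by-entry:
  C[0][0] = min over k of (A[0][0] + B[0][0] = -3 + 8 = 5, A[0][1] + B[1][0] = 5 + 5 = 10) = 5 (attained at k = 0)
  C[0][1] = min over k of (A[0][0] + B[0][1] = -3 + -2 = -5, A[0][1] + B[1][1] = 5 + 2 = 7) = -5 (attained at k = 0)
  C[1][0] = min over k of (A[1][0] + B[0][0] = -2 + 8 = 6, A[1][1] + B[1][0] = 3 + 5 = 8) = 6 (attained at k = 0)
  C[1][1] = min over k of (A[1][0] + B[0][1] = -2 + -2 = -4, A[1][1] + B[1][1] = 3 + 2 = 5) = -4 (attained at k = 0)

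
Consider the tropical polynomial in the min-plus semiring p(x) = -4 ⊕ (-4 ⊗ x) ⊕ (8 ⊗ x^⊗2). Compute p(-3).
p(-3) = -7

A tropical monomial a ⊗ x^⊗i evaluates to a + i · x. Evaluating each term at x = -3:
  Term 0 contributes -4 + 0 · -3 = -4
  Term 1 contributes -4 + 1 · -3 = -7
  Term 2 contributes 8 + 2 · -3 = 2
p(-3) = ⊕ of these = min[-4, -7, 2] = -7.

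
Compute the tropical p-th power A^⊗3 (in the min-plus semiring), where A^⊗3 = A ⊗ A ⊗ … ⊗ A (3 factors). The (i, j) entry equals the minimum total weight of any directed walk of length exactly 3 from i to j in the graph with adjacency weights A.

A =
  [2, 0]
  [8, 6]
A^⊗3 =
  [6, 4]
  [12, 10]

Each entry (A^⊗3)_ij equals the minimum over all length-3 walks i = v_0 → v_1 → … → v_3 = j of Σ_t A[v_t][v_{t+1}]. For example, for (i, j) = (0, 1) we minimise over 4 possible intermediate vertex sequences; the minimum is 4, attained along the walk 0 → 0 → 0 → 1.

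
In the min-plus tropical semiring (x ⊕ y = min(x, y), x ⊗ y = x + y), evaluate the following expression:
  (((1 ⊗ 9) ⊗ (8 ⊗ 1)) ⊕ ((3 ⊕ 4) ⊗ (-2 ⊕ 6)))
(((1 ⊗ 9) ⊗ (8 ⊗ 1)) ⊕ ((3 ⊕ 4) ⊗ (-2 ⊕ 6))) = 1

Expand innermost to outermost. Recall ⊕ takes the minimum of its arguments and ⊗ takes their sum. Working out the expression (((1 ⊗ 9) ⊗ (8 ⊗ 1)) ⊕ ((3 ⊕ 4) ⊗ (-2 ⊕ 6))) gives 1.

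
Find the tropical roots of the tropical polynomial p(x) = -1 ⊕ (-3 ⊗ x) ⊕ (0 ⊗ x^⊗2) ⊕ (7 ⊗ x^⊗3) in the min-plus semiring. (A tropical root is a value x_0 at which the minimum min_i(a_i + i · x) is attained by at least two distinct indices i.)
Roots: {-7, -3, 2}

Each tropical root is a break point of the lower envelope of the lines y = a_i + i · x (there are 4 lines, with slopes 0, 1, ..., 3). Only the lines that attain the minimum somewhere contribute to roots; other lines are dominated. Here the surviving (envelope) indices are i = 3, i = 2, i = 1, i = 0.
Intersections between consecutive envelope lines give the roots: for adjacent envelope indices i < j the intersection is x = (a_i − a_j) / (j − i). Reading off the sorted break points: {-7, -3, 2}.
Verification: at each break x_0, at least two indices attain the minimum of min_i(a_i + i · x_0).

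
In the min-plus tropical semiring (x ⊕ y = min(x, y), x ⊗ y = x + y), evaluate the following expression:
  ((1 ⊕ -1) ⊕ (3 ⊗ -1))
((1 ⊕ -1) ⊕ (3 ⊗ -1)) = -1

Expand innermost to outermost. Recall ⊕ takes the minimum of its arguments and ⊗ takes their sum. Working out the expression ((1 ⊕ -1) ⊕ (3 ⊗ -1)) gives -1.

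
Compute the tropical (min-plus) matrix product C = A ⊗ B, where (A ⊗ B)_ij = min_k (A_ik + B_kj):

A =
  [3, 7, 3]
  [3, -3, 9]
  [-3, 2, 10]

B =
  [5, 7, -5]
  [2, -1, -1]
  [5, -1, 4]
A ⊗ B =
  [8, 2, -2]
  [-1, -4, -4]
  [2, 1, -8]

Apply the min-plus product entry-by-entry:
  C[0][0] = min over k of (A[0][0] + B[0][0] = 3 + 5 = 8, A[0][1] + B[1][0] = 7 + 2 = 9, A[0][2] + B[2][0] = 3 + 5 = 8) = 8 (attained at k = 0)
  C[0][1] = min over k of (A[0][0] + B[0][1] = 3 + 7 = 10, A[0][1] + B[1][1] = 7 + -1 = 6, A[0][2] + B[2][1] = 3 + -1 = 2) = 2 (attained at k = 2)
  C[0][2] = min over k of (A[0][0] + B[0][2] = 3 + -5 = -2, A[0][1] + B[1][2] = 7 + -1 = 6, A[0][2] + B[2][2] = 3 + 4 = 7) = -2 (attained at k = 0)
  C[1][0] = min over k of (A[1][0] + B[0][0] = 3 + 5 = 8, A[1][1] + B[1][0] = -3 + 2 = -1, A[1][2] + B[2][0] = 9 + 5 = 14) = -1 (attained at k = 1)
  C[1][1] = min over k of (A[1][0] + B[0][1] = 3 + 7 = 10, A[1][1] + B[1][1] = -3 + -1 = -4, A[1][2] + B[2][1] = 9 + -1 = 8) = -4 (attained at k = 1)
  C[1][2] = min over k of (A[1][0] + B[0][2] = 3 + -5 = -2, A[1][1] + B[1][2] = -3 + -1 = -4, A[1][2] + B[2][2] = 9 + 4 = 13) = -4 (attained at k = 1)
  C[2][0] = min over k of (A[2][0] + B[0][0] = -3 + 5 = 2, A[2][1] + B[1][0] = 2 + 2 = 4, A[2][2] + B[2][0] = 10 + 5 = 15) = 2 (attained at k = 0)
  C[2][1] = min over k of (A[2][0] + B[0][1] = -3 + 7 = 4, A[2][1] + B[1][1] = 2 + -1 = 1, A[2][2] + B[2][1] = 10 + -1 = 9) = 1 (attained at k = 1)
  C[2][2] = min over k of (A[2][0] + B[0][2] = -3 + -5 = -8, A[2][1] + B[1][2] = 2 + -1 = 1, A[2][2] + B[2][2] = 10 + 4 = 14) = -8 (attained at k = 0)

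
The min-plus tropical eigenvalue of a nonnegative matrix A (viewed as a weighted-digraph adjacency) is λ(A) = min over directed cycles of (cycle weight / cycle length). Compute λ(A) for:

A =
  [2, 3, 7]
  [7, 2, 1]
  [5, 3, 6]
λ(A) = 2

Enumerate directed cycles and compute their means (weight / length). Sample:
  cycle 0 → 0: weight = 2, length = 1, mean = 2/1 ≈ 2.000
  cycle 1 → 1: weight = 2, length = 1, mean = 2/1 ≈ 2.000
  cycle 2 → 2: weight = 6, length = 1, mean = 6/1 ≈ 6.000
  cycle 0 → 1 → 0: weight = 10, length = 2, mean = 10/2 ≈ 5.000
  cycle 0 → 2 → 0: weight = 12, length = 2, mean = 12/2 ≈ 6.000
  cycle 1 → 0 → 1: weight = 10, length = 2, mean = 10/2 ≈ 5.000
Minimum mean = 2.000, attained e.g. along the cycle 0 → 0 with weight 2 and length 1. So λ(A) = 2/1 = 2.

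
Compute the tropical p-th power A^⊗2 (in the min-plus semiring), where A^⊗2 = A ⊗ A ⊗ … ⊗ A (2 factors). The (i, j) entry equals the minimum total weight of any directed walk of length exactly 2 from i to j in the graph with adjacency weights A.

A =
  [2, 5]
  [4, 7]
A^⊗2 =
  [4, 7]
  [6, 9]

Each entry (A^⊗2)_ij equals the minimum over all length-2 walks i = v_0 → v_1 → … → v_2 = j of Σ_t A[v_t][v_{t+1}]. For example, for (i, j) = (0, 1) we minimise over 2 possible intermediate vertex sequences; the minimum is 7, attained along the walk 0 → 0 → 1.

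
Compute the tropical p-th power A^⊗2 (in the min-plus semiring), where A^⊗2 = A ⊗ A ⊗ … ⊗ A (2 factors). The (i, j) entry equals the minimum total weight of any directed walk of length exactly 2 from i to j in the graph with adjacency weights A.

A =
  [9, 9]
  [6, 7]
A^⊗2 =
  [15, 16]
  [13, 14]

Each entry (A^⊗2)_ij equals the minimum over all length-2 walks i = v_0 → v_1 → … → v_2 = j of Σ_t A[v_t][v_{t+1}]. For example, for (i, j) = (0, 1) we minimise over 2 possible intermediate vertex sequences; the minimum is 16, attained along the walk 0 → 1 → 1.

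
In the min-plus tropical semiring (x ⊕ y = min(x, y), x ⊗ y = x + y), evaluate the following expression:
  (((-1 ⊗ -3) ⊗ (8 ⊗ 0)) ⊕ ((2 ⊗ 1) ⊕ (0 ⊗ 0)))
(((-1 ⊗ -3) ⊗ (8 ⊗ 0)) ⊕ ((2 ⊗ 1) ⊕ (0 ⊗ 0))) = 0

Expand innermost to outermost. Recall ⊕ takes the minimum of its arguments and ⊗ takes their sum. Working out the expression (((-1 ⊗ -3) ⊗ (8 ⊗ 0)) ⊕ ((2 ⊗ 1) ⊕ (0 ⊗ 0))) gives 0.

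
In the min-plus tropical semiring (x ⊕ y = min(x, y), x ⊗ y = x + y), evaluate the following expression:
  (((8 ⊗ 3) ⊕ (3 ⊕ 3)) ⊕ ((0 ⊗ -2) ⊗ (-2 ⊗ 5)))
(((8 ⊗ 3) ⊕ (3 ⊕ 3)) ⊕ ((0 ⊗ -2) ⊗ (-2 ⊗ 5))) = 1

Expand innermost to outermost. Recall ⊕ takes the minimum of its arguments and ⊗ takes their sum. Working out the expression (((8 ⊗ 3) ⊕ (3 ⊕ 3)) ⊕ ((0 ⊗ -2) ⊗ (-2 ⊗ 5))) gives 1.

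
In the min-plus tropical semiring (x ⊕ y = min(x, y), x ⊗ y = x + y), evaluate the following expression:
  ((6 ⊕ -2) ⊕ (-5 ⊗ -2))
((6 ⊕ -2) ⊕ (-5 ⊗ -2)) = -7

Expand innermost to outermost. Recall ⊕ takes the minimum of its arguments and ⊗ takes their sum. Working out the expression ((6 ⊕ -2) ⊕ (-5 ⊗ -2)) gives -7.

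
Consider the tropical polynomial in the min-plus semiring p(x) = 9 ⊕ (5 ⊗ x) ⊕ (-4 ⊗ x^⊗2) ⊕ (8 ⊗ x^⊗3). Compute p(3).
p(3) = 2

A tropical monomial a ⊗ x^⊗i evaluates to a + i · x. Evaluating each term at x = 3:
  Term 0 contributes 9 + 0 · 3 = 9
  Term 1 contributes 5 + 1 · 3 = 8
  Term 2 contributes -4 + 2 · 3 = 2
  Term 3 contributes 8 + 3 · 3 = 17
p(3) = ⊕ of these = min[9, 8, 2, 17] = 2.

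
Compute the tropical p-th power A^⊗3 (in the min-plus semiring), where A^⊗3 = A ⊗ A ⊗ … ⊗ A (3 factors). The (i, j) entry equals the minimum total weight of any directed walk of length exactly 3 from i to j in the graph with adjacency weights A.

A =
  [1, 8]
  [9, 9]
A^⊗3 =
  [3, 10]
  [11, 18]

Each entry (A^⊗3)_ij equals the minimum over all length-3 walks i = v_0 → v_1 → … → v_3 = j of Σ_t A[v_t][v_{t+1}]. For example, for (i, j) = (0, 1) we minimise over 4 possible intermediate vertex sequences; the minimum is 10, attained along the walk 0 → 0 → 0 → 1.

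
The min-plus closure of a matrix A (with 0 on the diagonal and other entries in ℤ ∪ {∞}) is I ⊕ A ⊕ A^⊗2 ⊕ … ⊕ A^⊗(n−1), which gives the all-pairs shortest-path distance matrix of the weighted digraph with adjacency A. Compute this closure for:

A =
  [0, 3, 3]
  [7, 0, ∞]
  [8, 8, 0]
Closure =
  [0, 3, 3]
  [7, 0, 10]
  [8, 8, 0]

This is the Floyd-Warshall all-pairs shortest-path computation. For each intermediate vertex k = 0, 1, …, 2, update dist[i][j] ← min(dist[i][j], dist[i][k] + dist[k][j]). The final matrix gives, for each (i, j), the minimum total weight of any directed path from i to j (possibly empty when i = j).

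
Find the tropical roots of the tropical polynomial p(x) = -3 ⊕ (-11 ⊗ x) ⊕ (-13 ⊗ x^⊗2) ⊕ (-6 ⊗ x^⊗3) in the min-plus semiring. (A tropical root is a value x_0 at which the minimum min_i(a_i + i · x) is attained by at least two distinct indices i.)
Roots: {-7, 2, 8}

Each tropical root is a break point of the lower envelope of the lines y = a_i + i · x (there are 4 lines, with slopes 0, 1, ..., 3). Only the lines that attain the minimum somewhere contribute to roots; other lines are dominated. Here the surviving (envelope) indices are i = 3, i = 2, i = 1, i = 0.
Intersections between consecutive envelope lines give the roots: for adjacent envelope indices i < j the intersection is x = (a_i − a_j) / (j − i). Reading off the sorted break points: {-7, 2, 8}.
Verification: at each break x_0, at least two indices attain the minimum of min_i(a_i + i · x_0).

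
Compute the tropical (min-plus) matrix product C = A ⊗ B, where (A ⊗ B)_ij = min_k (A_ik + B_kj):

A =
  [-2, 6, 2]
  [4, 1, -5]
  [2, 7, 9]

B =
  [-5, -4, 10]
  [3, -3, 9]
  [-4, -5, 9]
A ⊗ B =
  [-7, -6, 8]
  [-9, -10, 4]
  [-3, -2, 12]

Apply the min-plus product entry-by-entry:
  C[0][0] = min over k of (A[0][0] + B[0][0] = -2 + -5 = -7, A[0][1] + B[1][0] = 6 + 3 = 9, A[0][2] + B[2][0] = 2 + -4 = -2) = -7 (attained at k = 0)
  C[0][1] = min over k of (A[0][0] + B[0][1] = -2 + -4 = -6, A[0][1] + B[1][1] = 6 + -3 = 3, A[0][2] + B[2][1] = 2 + -5 = -3) = -6 (attained at k = 0)
  C[0][2] = min over k of (A[0][0] + B[0][2] = -2 + 10 = 8, A[0][1] + B[1][2] = 6 + 9 = 15, A[0][2] + B[2][2] = 2 + 9 = 11) = 8 (attained at k = 0)
  C[1][0] = min over k of (A[1][0] + B[0][0] = 4 + -5 = -1, A[1][1] + B[1][0] = 1 + 3 = 4, A[1][2] + B[2][0] = -5 + -4 = -9) = -9 (attained at k = 2)
  C[1][1] = min over k of (A[1][0] + B[0][1] = 4 + -4 = 0, A[1][1] + B[1][1] = 1 + -3 = -2, A[1][2] + B[2][1] = -5 + -5 = -10) = -10 (attained at k = 2)
  C[1][2] = min over k of (A[1][0] + B[0][2] = 4 + 10 = 14, A[1][1] + B[1][2] = 1 + 9 = 10, A[1][2] + B[2][2] = -5 + 9 = 4) = 4 (attained at k = 2)
  C[2][0] = min over k of (A[2][0] + B[0][0] = 2 + -5 = -3, A[2][1] + B[1][0] = 7 + 3 = 10, A[2][2] + B[2][0] = 9 + -4 = 5) = -3 (attained at k = 0)
  C[2][1] = min over k of (A[2][0] + B[0][1] = 2 + -4 = -2, A[2][1] + B[1][1] = 7 + -3 = 4, A[2][2] + B[2][1] = 9 + -5 = 4) = -2 (attained at k = 0)
  C[2][2] = min over k of (A[2][0] + B[0][2] = 2 + 10 = 12, A[2][1] + B[1][2] = 7 + 9 = 16, A[2][2] + B[2][2] = 9 + 9 = 18) = 12 (attained at k = 0)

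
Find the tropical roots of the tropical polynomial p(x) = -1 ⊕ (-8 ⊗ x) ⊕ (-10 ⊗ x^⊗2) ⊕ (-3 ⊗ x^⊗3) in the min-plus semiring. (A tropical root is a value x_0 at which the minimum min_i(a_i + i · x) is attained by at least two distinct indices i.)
Roots: {-7, 2, 7}

Each tropical root is a break point of the lower envelope of the lines y = a_i + i · x (there are 4 lines, with slopes 0, 1, ..., 3). Only the lines that attain the minimum somewhere contribute to roots; other lines are dominated. Here the surviving (envelope) indices are i = 3, i = 2, i = 1, i = 0.
Intersections between consecutive envelope lines give the roots: for adjacent envelope indices i < j the intersection is x = (a_i − a_j) / (j − i). Reading off the sorted break points: {-7, 2, 7}.
Verification: at each break x_0, at least two indices attain the minimum of min_i(a_i + i · x_0).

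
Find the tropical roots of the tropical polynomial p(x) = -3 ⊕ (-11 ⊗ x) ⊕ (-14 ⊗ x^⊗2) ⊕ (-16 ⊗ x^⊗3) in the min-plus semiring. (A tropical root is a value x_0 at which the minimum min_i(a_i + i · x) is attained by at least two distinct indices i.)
Roots: {2, 3, 8}

Each tropical root is a break point of the lower envelope of the lines y = a_i + i · x (there are 4 lines, with slopes 0, 1, ..., 3). Only the lines that attain the minimum somewhere contribute to roots; other lines are dominated. Here the surviving (envelope) indices are i = 3, i = 2, i = 1, i = 0.
Intersections between consecutive envelope lines give the roots: for adjacent envelope indices i < j the intersection is x = (a_i − a_j) / (j − i). Reading off the sorted break points: {2, 3, 8}.
Verification: at each break x_0, at least two indices attain the minimum of min_i(a_i + i · x_0).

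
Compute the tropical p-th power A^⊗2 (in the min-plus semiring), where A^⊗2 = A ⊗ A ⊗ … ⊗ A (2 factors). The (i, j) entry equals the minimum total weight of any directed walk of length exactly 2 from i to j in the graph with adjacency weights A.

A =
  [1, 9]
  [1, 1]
A^⊗2 =
  [2, 10]
  [2, 2]

Each entry (A^⊗2)_ij equals the minimum over all length-2 walks i = v_0 → v_1 → … → v_2 = j of Σ_t A[v_t][v_{t+1}]. For example, for (i, j) = (0, 1) we minimise over 2 possible intermediate vertex sequences; the minimum is 10, attained along the walk 0 → 0 → 1.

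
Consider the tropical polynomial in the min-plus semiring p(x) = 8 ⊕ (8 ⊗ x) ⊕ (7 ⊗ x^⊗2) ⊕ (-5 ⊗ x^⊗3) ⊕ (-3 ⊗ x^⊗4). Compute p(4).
p(4) = 7

A tropical monomial a ⊗ x^⊗i evaluates to a + i · x. Evaluating each term at x = 4:
  Term 0 contributes 8 + 0 · 4 = 8
  Term 1 contributes 8 + 1 · 4 = 12
  Term 2 contributes 7 + 2 · 4 = 15
  Term 3 contributes -5 + 3 · 4 = 7
  Term 4 contributes -3 + 4 · 4 = 13
p(4) = ⊕ of these = min[8, 12, 15, 7, 13] = 7.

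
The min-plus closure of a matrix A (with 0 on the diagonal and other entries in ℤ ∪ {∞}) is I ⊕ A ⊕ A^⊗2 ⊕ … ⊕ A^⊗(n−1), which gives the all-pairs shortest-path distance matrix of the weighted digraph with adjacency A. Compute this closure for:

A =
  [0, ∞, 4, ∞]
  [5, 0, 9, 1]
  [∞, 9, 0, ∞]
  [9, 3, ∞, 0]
Closure =
  [0, 13, 4, 14]
  [5, 0, 9, 1]
  [14, 9, 0, 10]
  [8, 3, 12, 0]

This is the Floyd-Warshall all-pairs shortest-path computation. For each intermediate vertex k = 0, 1, …, 3, update dist[i][j] ← min(dist[i][j], dist[i][k] + dist[k][j]). The final matrix gives, for each (i, j), the minimum total weight of any directed path from i to j (possibly empty when i = j).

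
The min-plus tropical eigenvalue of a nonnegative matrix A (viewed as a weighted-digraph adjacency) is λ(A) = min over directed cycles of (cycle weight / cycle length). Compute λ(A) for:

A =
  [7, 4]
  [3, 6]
λ(A) = 7/2

Enumerate directed cycles and compute their means (weight / length). Sample:
  cycle 0 → 0: weight = 7, length = 1, mean = 7/1 ≈ 7.000
  cycle 1 → 1: weight = 6, length = 1, mean = 6/1 ≈ 6.000
  cycle 0 → 1 → 0: weight = 7, length = 2, mean = 7/2 ≈ 3.500
  cycle 1 → 0 → 1: weight = 7, length = 2, mean = 7/2 ≈ 3.500
Minimum mean = 3.500, attained e.g. along the cycle 0 → 1 → 0 with weight 7 and length 2. So λ(A) = 7/2 = 7/2.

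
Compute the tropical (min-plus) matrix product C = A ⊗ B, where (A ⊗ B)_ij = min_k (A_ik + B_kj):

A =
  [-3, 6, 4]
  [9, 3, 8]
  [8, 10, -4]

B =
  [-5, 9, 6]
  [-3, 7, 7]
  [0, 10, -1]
A ⊗ B =
  [-8, 6, 3]
  [0, 10, 7]
  [-4, 6, -5]

Apply the min-plus product entry-by-entry:
  C[0][0] = min over k of (A[0][0] + B[0][0] = -3 + -5 = -8, A[0][1] + B[1][0] = 6 + -3 = 3, A[0][2] + B[2][0] = 4 + 0 = 4) = -8 (attained at k = 0)
  C[0][1] = min over k of (A[0][0] + B[0][1] = -3 + 9 = 6, A[0][1] + B[1][1] = 6 + 7 = 13, A[0][2] + B[2][1] = 4 + 10 = 14) = 6 (attained at k = 0)
  C[0][2] = min over k of (A[0][0] + B[0][2] = -3 + 6 = 3, A[0][1] + B[1][2] = 6 + 7 = 13, A[0][2] + B[2][2] = 4 + -1 = 3) = 3 (attained at k = 0)
  C[1][0] = min over k of (A[1][0] + B[0][0] = 9 + -5 = 4, A[1][1] + B[1][0] = 3 + -3 = 0, A[1][2] + B[2][0] = 8 + 0 = 8) = 0 (attained at k = 1)
  C[1][1] = min over k of (A[1][0] + B[0][1] = 9 + 9 = 18, A[1][1] + B[1][1] = 3 + 7 = 10, A[1][2] + B[2][1] = 8 + 10 = 18) = 10 (attained at k = 1)
  C[1][2] = min over k of (A[1][0] + B[0][2] = 9 + 6 = 15, A[1][1] + B[1][2] = 3 + 7 = 10, A[1][2] + B[2][2] = 8 + -1 = 7) = 7 (attained at k = 2)
  C[2][0] = min over k of (A[2][0] + B[0][0] = 8 + -5 = 3, A[2][1] + B[1][0] = 10 + -3 = 7, A[2][2] + B[2][0] = -4 + 0 = -4) = -4 (attained at k = 2)
  C[2][1] = min over k of (A[2][0] + B[0][1] = 8 + 9 = 17, A[2][1] + B[1][1] = 10 + 7 = 17, A[2][2] + B[2][1] = -4 + 10 = 6) = 6 (attained at k = 2)
  C[2][2] = min over k of (A[2][0] + B[0][2] = 8 + 6 = 14, A[2][1] + B[1][2] = 10 + 7 = 17, A[2][2] + B[2][2] = -4 + -1 = -5) = -5 (attained at k = 2)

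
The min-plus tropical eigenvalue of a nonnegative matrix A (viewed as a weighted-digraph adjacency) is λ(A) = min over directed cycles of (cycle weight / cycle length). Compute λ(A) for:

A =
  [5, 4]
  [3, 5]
λ(A) = 7/2

Enumerate directed cycles and compute their means (weight / length). Sample:
  cycle 0 → 0: weight = 5, length = 1, mean = 5/1 ≈ 5.000
  cycle 1 → 1: weight = 5, length = 1, mean = 5/1 ≈ 5.000
  cycle 0 → 1 → 0: weight = 7, length = 2, mean = 7/2 ≈ 3.500
  cycle 1 → 0 → 1: weight = 7, length = 2, mean = 7/2 ≈ 3.500
Minimum mean = 3.500, attained e.g. along the cycle 0 → 1 → 0 with weight 7 and length 2. So λ(A) = 7/2 = 7/2.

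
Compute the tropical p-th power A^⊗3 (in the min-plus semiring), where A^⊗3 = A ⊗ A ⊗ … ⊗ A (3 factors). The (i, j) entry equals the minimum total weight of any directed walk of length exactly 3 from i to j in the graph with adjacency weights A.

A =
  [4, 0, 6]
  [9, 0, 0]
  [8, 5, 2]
A^⊗3 =
  [8, 0, 0]
  [8, 0, 0]
  [12, 5, 5]

Each entry (A^⊗3)_ij equals the minimum over all length-3 walks i = v_0 → v_1 → … → v_3 = j of Σ_t A[v_t][v_{t+1}]. For example, for (i, j) = (0, 2) we minimise over 9 possible intermediate vertex sequences; the minimum is 0, attained along the walk 0 → 1 → 1 → 2.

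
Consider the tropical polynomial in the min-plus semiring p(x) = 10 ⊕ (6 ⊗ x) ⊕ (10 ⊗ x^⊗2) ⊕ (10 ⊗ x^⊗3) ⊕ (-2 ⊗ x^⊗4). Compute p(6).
p(6) = 10

A tropical monomial a ⊗ x^⊗i evaluates to a + i · x. Evaluating each term at x = 6:
  Term 0 contributes 10 + 0 · 6 = 10
  Term 1 contributes 6 + 1 · 6 = 12
  Term 2 contributes 10 + 2 · 6 = 22
  Term 3 contributes 10 + 3 · 6 = 28
  Term 4 contributes -2 + 4 · 6 = 22
p(6) = ⊕ of these = min[10, 12, 22, 28, 22] = 10.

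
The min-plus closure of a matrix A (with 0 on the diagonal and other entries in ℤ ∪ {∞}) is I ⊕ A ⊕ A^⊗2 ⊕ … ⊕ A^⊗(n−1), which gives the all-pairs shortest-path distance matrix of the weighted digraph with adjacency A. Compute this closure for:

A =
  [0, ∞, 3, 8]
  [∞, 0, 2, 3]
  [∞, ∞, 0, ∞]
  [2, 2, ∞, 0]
Closure =
  [0, 10, 3, 8]
  [5, 0, 2, 3]
  [∞, ∞, 0, ∞]
  [2, 2, 4, 0]

This is the Floyd-Warshall all-pairs shortest-path computation. For each intermediate vertex k = 0, 1, …, 3, update dist[i][j] ← min(dist[i][j], dist[i][k] + dist[k][j]). The final matrix gives, for each (i, j), the minimum total weight of any directed path from i to j (possibly empty when i = j).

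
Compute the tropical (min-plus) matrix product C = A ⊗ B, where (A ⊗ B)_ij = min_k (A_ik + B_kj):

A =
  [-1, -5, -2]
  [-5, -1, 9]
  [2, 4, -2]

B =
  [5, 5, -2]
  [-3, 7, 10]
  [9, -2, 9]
A ⊗ B =
  [-8, -4, -3]
  [-4, 0, -7]
  [1, -4, 0]

Apply the min-plus product entry-by-entry:
  C[0][0] = min over k of (A[0][0] + B[0][0] = -1 + 5 = 4, A[0][1] + B[1][0] = -5 + -3 = -8, A[0][2] + B[2][0] = -2 + 9 = 7) = -8 (attained at k = 1)
  C[0][1] = min over k of (A[0][0] + B[0][1] = -1 + 5 = 4, A[0][1] + B[1][1] = -5 + 7 = 2, A[0][2] + B[2][1] = -2 + -2 = -4) = -4 (attained at k = 2)
  C[0][2] = min over k of (A[0][0] + B[0][2] = -1 + -2 = -3, A[0][1] + B[1][2] = -5 + 10 = 5, A[0][2] + B[2][2] = -2 + 9 = 7) = -3 (attained at k = 0)
  C[1][0] = min over k of (A[1][0] + B[0][0] = -5 + 5 = 0, A[1][1] + B[1][0] = -1 + -3 = -4, A[1][2] + B[2][0] = 9 + 9 = 18) = -4 (attained at k = 1)
  C[1][1] = min over k of (A[1][0] + B[0][1] = -5 + 5 = 0, A[1][1] + B[1][1] = -1 + 7 = 6, A[1][2] + B[2][1] = 9 + -2 = 7) = 0 (attained at k = 0)
  C[1][2] = min over k of (A[1][0] + B[0][2] = -5 + -2 = -7, A[1][1] + B[1][2] = -1 + 10 = 9, A[1][2] + B[2][2] = 9 + 9 = 18) = -7 (attained at k = 0)
  C[2][0] = min over k of (A[2][0] + B[0][0] = 2 + 5 = 7, A[2][1] + B[1][0] = 4 + -3 = 1, A[2][2] + B[2][0] = -2 + 9 = 7) = 1 (attained at k = 1)
  C[2][1] = min over k of (A[2][0] + B[0][1] = 2 + 5 = 7, A[2][1] + B[1][1] = 4 + 7 = 11, A[2][2] + B[2][1] = -2 + -2 = -4) = -4 (attained at k = 2)
  C[2][2] = min over k of (A[2][0] + B[0][2] = 2 + -2 = 0, A[2][1] + B[1][2] = 4 + 10 = 14, A[2][2] + B[2][2] = -2 + 9 = 7) = 0 (attained at k = 0)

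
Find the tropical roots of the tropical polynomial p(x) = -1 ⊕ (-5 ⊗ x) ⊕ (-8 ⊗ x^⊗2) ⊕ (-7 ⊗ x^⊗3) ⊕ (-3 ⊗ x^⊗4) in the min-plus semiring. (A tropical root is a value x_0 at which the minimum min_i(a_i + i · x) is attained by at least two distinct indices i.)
Roots: {-4, -1, 3, 4}

Each tropical root is a break point of the lower envelope of the lines y = a_i + i · x (there are 5 lines, with slopes 0, 1, ..., 4). Only the lines that attain the minimum somewhere contribute to roots; other lines are dominated. Here the surviving (envelope) indices are i = 4, i = 3, i = 2, i = 1, i = 0.
Intersections between consecutive envelope lines give the roots: for adjacent envelope indices i < j the intersection is x = (a_i − a_j) / (j − i). Reading off the sorted break points: {-4, -1, 3, 4}.
Verification: at each break x_0, at least two indices attain the minimum of min_i(a_i + i · x_0).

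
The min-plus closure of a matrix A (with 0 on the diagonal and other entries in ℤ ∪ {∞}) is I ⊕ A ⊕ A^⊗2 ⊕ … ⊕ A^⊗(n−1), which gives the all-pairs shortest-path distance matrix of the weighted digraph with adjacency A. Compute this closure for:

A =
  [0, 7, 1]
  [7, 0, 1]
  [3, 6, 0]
Closure =
  [0, 7, 1]
  [4, 0, 1]
  [3, 6, 0]

This is the Floyd-Warshall all-pairs shortest-path computation. For each intermediate vertex k = 0, 1, …, 2, update dist[i][j] ← min(dist[i][j], dist[i][k] + dist[k][j]). The final matrix gives, for each (i, j), the minimum total weight of any directed path from i to j (possibly empty when i = j).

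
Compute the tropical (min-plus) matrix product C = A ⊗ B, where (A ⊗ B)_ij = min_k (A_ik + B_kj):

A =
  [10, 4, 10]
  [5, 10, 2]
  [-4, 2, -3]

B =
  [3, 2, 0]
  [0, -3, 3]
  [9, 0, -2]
A ⊗ B =
  [4, 1, 7]
  [8, 2, 0]
  [-1, -3, -5]

Apply the min-plus product entry-by-entry:
  C[0][0] = min over k of (A[0][0] + B[0][0] = 10 + 3 = 13, A[0][1] + B[1][0] = 4 + 0 = 4, A[0][2] + B[2][0] = 10 + 9 = 19) = 4 (attained at k = 1)
  C[0][1] = min over k of (A[0][0] + B[0][1] = 10 + 2 = 12, A[0][1] + B[1][1] = 4 + -3 = 1, A[0][2] + B[2][1] = 10 + 0 = 10) = 1 (attained at k = 1)
  C[0][2] = min over k of (A[0][0] + B[0][2] = 10 + 0 = 10, A[0][1] + B[1][2] = 4 + 3 = 7, A[0][2] + B[2][2] = 10 + -2 = 8) = 7 (attained at k = 1)
  C[1][0] = min over k of (A[1][0] + B[0][0] = 5 + 3 = 8, A[1][1] + B[1][0] = 10 + 0 = 10, A[1][2] + B[2][0] = 2 + 9 = 11) = 8 (attained at k = 0)
  C[1][1] = min over k of (A[1][0] + B[0][1] = 5 + 2 = 7, A[1][1] + B[1][1] = 10 + -3 = 7, A[1][2] + B[2][1] = 2 + 0 = 2) = 2 (attained at k = 2)
  C[1][2] = min over k of (A[1][0] + B[0][2] = 5 + 0 = 5, A[1][1] + B[1][2] = 10 + 3 = 13, A[1][2] + B[2][2] = 2 + -2 = 0) = 0 (attained at k = 2)
  C[2][0] = min over k of (A[2][0] + B[0][0] = -4 + 3 = -1, A[2][1] + B[1][0] = 2 + 0 = 2, A[2][2] + B[2][0] = -3 + 9 = 6) = -1 (attained at k = 0)
  C[2][1] = min over k of (A[2][0] + B[0][1] = -4 + 2 = -2, A[2][1] + B[1][1] = 2 + -3 = -1, A[2][2] + B[2][1] = -3 + 0 = -3) = -3 (attained at k = 2)
  C[2][2] = min over k of (A[2][0] + B[0][2] = -4 + 0 = -4, A[2][1] + B[1][2] = 2 + 3 = 5, A[2][2] + B[2][2] = -3 + -2 = -5) = -5 (attained at k = 2)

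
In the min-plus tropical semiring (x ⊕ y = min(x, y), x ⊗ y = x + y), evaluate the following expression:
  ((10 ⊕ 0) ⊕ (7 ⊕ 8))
((10 ⊕ 0) ⊕ (7 ⊕ 8)) = 0

Expand innermost to outermost. Recall ⊕ takes the minimum of its arguments and ⊗ takes their sum. Working out the expression ((10 ⊕ 0) ⊕ (7 ⊕ 8)) gives 0.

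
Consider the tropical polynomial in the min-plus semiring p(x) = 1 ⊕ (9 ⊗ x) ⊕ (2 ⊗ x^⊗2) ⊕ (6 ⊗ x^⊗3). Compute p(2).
p(2) = 1

A tropical monomial a ⊗ x^⊗i evaluates to a + i · x. Evaluating each term at x = 2:
  Term 0 contributes 1 + 0 · 2 = 1
  Term 1 contributes 9 + 1 · 2 = 11
  Term 2 contributes 2 + 2 · 2 = 6
  Term 3 contributes 6 + 3 · 2 = 12
p(2) = ⊕ of these = min[1, 11, 6, 12] = 1.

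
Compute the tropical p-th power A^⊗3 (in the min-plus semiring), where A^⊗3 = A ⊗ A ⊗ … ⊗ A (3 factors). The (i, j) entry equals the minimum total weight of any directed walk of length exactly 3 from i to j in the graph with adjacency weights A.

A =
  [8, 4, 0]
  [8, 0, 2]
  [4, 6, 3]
A^⊗3 =
  [7, 4, 4]
  [6, 0, 2]
  [8, 6, 7]

Each entry (A^⊗3)_ij equals the minimum over all length-3 walks i = v_0 → v_1 → … → v_3 = j of Σ_t A[v_t][v_{t+1}]. For example, for (i, j) = (0, 2) we minimise over 9 possible intermediate vertex sequences; the minimum is 4, attained along the walk 0 → 2 → 0 → 2.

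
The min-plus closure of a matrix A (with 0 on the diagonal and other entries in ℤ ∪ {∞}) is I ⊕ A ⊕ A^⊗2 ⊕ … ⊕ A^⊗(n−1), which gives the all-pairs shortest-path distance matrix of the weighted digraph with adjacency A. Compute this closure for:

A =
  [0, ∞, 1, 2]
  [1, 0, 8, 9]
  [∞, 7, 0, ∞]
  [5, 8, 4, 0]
Closure =
  [0, 8, 1, 2]
  [1, 0, 2, 3]
  [8, 7, 0, 10]
  [5, 8, 4, 0]

This is the Floyd-Warshall all-pairs shortest-path computation. For each intermediate vertex k = 0, 1, …, 3, update dist[i][j] ← min(dist[i][j], dist[i][k] + dist[k][j]). The final matrix gives, for each (i, j), the minimum total weight of any directed path from i to j (possibly empty when i = j).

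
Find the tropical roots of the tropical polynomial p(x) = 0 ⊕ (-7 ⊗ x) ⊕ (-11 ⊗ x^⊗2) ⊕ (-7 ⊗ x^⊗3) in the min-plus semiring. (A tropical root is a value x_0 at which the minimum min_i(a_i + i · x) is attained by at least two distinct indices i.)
Roots: {-4, 4, 7}

Each tropical root is a break point of the lower envelope of the lines y = a_i + i · x (there are 4 lines, with slopes 0, 1, ..., 3). Only the lines that attain the minimum somewhere contribute to roots; other lines are dominated. Here the surviving (envelope) indices are i = 3, i = 2, i = 1, i = 0.
Intersections between consecutive envelope lines give the roots: for adjacent envelope indices i < j the intersection is x = (a_i − a_j) / (j − i). Reading off the sorted break points: {-4, 4, 7}.
Verification: at each break x_0, at least two indices attain the minimum of min_i(a_i + i · x_0).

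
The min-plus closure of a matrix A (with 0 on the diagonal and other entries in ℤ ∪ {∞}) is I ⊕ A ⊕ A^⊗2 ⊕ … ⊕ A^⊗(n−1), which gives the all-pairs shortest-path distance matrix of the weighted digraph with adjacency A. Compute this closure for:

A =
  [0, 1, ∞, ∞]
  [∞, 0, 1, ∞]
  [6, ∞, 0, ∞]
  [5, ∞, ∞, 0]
Closure =
  [0, 1, 2, ∞]
  [7, 0, 1, ∞]
  [6, 7, 0, ∞]
  [5, 6, 7, 0]

This is the Floyd-Warshall all-pairs shortest-path computation. For each intermediate vertex k = 0, 1, …, 3, update dist[i][j] ← min(dist[i][j], dist[i][k] + dist[k][j]). The final matrix gives, for each (i, j), the minimum total weight of any directed path from i to j (possibly empty when i = j).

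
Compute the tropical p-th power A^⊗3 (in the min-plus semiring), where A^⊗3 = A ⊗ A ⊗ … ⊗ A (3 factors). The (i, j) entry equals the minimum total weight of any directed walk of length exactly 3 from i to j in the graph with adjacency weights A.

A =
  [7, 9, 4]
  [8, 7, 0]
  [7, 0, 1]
A^⊗3 =
  [12, 5, 4]
  [8, 1, 0]
  [7, 0, 1]

Each entry (A^⊗3)_ij equals the minimum over all length-3 walks i = v_0 → v_1 → … → v_3 = j of Σ_t A[v_t][v_{t+1}]. For example, for (i, j) = (0, 2) we minimise over 9 possible intermediate vertex sequences; the minimum is 4, attained along the walk 0 → 2 → 1 → 2.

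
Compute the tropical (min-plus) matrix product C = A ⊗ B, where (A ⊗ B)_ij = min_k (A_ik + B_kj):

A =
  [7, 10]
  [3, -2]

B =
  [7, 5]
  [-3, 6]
A ⊗ B =
  [7, 12]
  [-5, 4]

Apply the min-plus product entry-by-entry:
  C[0][0] = min over k of (A[0][0] + B[0][0] = 7 + 7 = 14, A[0][1] + B[1][0] = 10 + -3 = 7) = 7 (attained at k = 1)
  C[0][1] = min over k of (A[0][0] + B[0][1] = 7 + 5 = 12, A[0][1] + B[1][1] = 10 + 6 = 16) = 12 (attained at k = 0)
  C[1][0] = min over k of (A[1][0] + B[0][0] = 3 + 7 = 10, A[1][1] + B[1][0] = -2 + -3 = -5) = -5 (attained at k = 1)
  C[1][1] = min over k of (A[1][0] + B[0][1] = 3 + 5 = 8, A[1][1] + B[1][1] = -2 + 6 = 4) = 4 (attained at k = 1)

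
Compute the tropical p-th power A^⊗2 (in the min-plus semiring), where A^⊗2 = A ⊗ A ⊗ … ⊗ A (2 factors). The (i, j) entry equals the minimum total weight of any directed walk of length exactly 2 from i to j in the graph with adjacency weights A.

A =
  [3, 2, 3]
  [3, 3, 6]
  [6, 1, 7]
A^⊗2 =
  [5, 4, 6]
  [6, 5, 6]
  [4, 4, 7]

Each entry (A^⊗2)_ij equals the minimum over all length-2 walks i = v_0 → v_1 → … → v_2 = j of Σ_t A[v_t][v_{t+1}]. For example, for (i, j) = (0, 2) we minimise over 3 possible intermediate vertex sequences; the minimum is 6, attained along the walk 0 → 0 → 2.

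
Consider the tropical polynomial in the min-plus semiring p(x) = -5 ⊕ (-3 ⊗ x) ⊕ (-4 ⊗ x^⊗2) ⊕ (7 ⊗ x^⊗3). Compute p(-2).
p(-2) = -8

A tropical monomial a ⊗ x^⊗i evaluates to a + i · x. Evaluating each term at x = -2:
  Term 0 contributes -5 + 0 · -2 = -5
  Term 1 contributes -3 + 1 · -2 = -5
  Term 2 contributes -4 + 2 · -2 = -8
  Term 3 contributes 7 + 3 · -2 = 1
p(-2) = ⊕ of these = min[-5, -5, -8, 1] = -8.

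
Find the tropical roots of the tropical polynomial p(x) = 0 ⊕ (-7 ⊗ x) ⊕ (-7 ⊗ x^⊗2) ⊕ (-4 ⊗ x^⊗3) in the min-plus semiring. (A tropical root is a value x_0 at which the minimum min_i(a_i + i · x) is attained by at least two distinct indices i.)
Roots: {-3, 0, 7}

Each tropical root is a break point of the lower envelope of the lines y = a_i + i · x (there are 4 lines, with slopes 0, 1, ..., 3). Only the lines that attain the minimum somewhere contribute to roots; other lines are dominated. Here the surviving (envelope) indices are i = 3, i = 2, i = 1, i = 0.
Intersections between consecutive envelope lines give the roots: for adjacent envelope indices i < j the intersection is x = (a_i − a_j) / (j − i). Reading off the sorted break points: {-3, 0, 7}.
Verification: at each break x_0, at least two indices attain the minimum of min_i(a_i + i · x_0).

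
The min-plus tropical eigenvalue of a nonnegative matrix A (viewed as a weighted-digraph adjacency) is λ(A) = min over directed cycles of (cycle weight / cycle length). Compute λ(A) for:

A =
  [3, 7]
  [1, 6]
λ(A) = 3

Enumerate directed cycles and compute their means (weight / length). Sample:
  cycle 0 → 0: weight = 3, length = 1, mean = 3/1 ≈ 3.000
  cycle 1 → 1: weight = 6, length = 1, mean = 6/1 ≈ 6.000
  cycle 0 → 1 → 0: weight = 8, length = 2, mean = 8/2 ≈ 4.000
  cycle 1 → 0 → 1: weight = 8, length = 2, mean = 8/2 ≈ 4.000
Minimum mean = 3.000, attained e.g. along the cycle 0 → 0 with weight 3 and length 1. So λ(A) = 3/1 = 3.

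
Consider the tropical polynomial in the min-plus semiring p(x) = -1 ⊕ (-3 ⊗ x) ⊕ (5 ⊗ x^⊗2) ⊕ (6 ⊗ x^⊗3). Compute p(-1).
p(-1) = -4

A tropical monomial a ⊗ x^⊗i evaluates to a + i · x. Evaluating each term at x = -1:
  Term 0 contributes -1 + 0 · -1 = -1
  Term 1 contributes -3 + 1 · -1 = -4
  Term 2 contributes 5 + 2 · -1 = 3
  Term 3 contributes 6 + 3 · -1 = 3
p(-1) = ⊕ of these = min[-1, -4, 3, 3] = -4.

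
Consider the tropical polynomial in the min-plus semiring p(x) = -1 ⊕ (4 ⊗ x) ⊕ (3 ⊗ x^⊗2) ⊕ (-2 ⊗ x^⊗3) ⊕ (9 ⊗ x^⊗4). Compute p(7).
p(7) = -1

A tropical monomial a ⊗ x^⊗i evaluates to a + i · x. Evaluating each term at x = 7:
  Term 0 contributes -1 + 0 · 7 = -1
  Term 1 contributes 4 + 1 · 7 = 11
  Term 2 contributes 3 + 2 · 7 = 17
  Term 3 contributes -2 + 3 · 7 = 19
  Term 4 contributes 9 + 4 · 7 = 37
p(7) = ⊕ of these = min[-1, 11, 17, 19, 37] = -1.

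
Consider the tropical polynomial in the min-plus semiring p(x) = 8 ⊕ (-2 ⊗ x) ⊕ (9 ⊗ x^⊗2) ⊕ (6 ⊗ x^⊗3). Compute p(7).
p(7) = 5

A tropical monomial a ⊗ x^⊗i evaluates to a + i · x. Evaluating each term at x = 7:
  Term 0 contributes 8 + 0 · 7 = 8
  Term 1 contributes -2 + 1 · 7 = 5
  Term 2 contributes 9 + 2 · 7 = 23
  Term 3 contributes 6 + 3 · 7 = 27
p(7) = ⊕ of these = min[8, 5, 23, 27] = 5.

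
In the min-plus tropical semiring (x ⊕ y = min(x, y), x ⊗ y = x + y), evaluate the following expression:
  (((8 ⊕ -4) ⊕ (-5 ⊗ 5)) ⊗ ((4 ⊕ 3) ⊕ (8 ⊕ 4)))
(((8 ⊕ -4) ⊕ (-5 ⊗ 5)) ⊗ ((4 ⊕ 3) ⊕ (8 ⊕ 4))) = -1

Expand innermost to outermost. Recall ⊕ takes the minimum of its arguments and ⊗ takes their sum. Working out the expression (((8 ⊕ -4) ⊕ (-5 ⊗ 5)) ⊗ ((4 ⊕ 3) ⊕ (8 ⊕ 4))) gives -1.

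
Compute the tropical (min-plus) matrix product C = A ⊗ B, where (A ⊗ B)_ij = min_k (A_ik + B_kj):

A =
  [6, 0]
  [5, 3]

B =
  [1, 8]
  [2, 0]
A ⊗ B =
  [2, 0]
  [5, 3]

Apply the min-plus product entry-by-entry:
  C[0][0] = min over k of (A[0][0] + B[0][0] = 6 + 1 = 7, A[0][1] + B[1][0] = 0 + 2 = 2) = 2 (attained at k = 1)
  C[0][1] = min over k of (A[0][0] + B[0][1] = 6 + 8 = 14, A[0][1] + B[1][1] = 0 + 0 = 0) = 0 (attained at k = 1)
  C[1][0] = min over k of (A[1][0] + B[0][0] = 5 + 1 = 6, A[1][1] + B[1][0] = 3 + 2 = 5) = 5 (attained at k = 1)
  C[1][1] = min over k of (A[1][0] + B[0][1] = 5 + 8 = 13, A[1][1] + B[1][1] = 3 + 0 = 3) = 3 (attained at k = 1)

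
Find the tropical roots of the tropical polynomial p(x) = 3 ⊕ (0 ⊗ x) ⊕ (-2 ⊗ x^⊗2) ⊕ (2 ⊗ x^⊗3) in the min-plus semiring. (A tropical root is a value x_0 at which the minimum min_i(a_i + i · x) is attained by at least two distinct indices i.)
Roots: {-4, 2, 3}

Each tropical root is a break point of the lower envelope of the lines y = a_i + i · x (there are 4 lines, with slopes 0, 1, ..., 3). Only the lines that attain the minimum somewhere contribute to roots; other lines are dominated. Here the surviving (envelope) indices are i = 3, i = 2, i = 1, i = 0.
Intersections between consecutive envelope lines give the roots: for adjacent envelope indices i < j the intersection is x = (a_i − a_j) / (j − i). Reading off the sorted break points: {-4, 2, 3}.
Verification: at each break x_0, at least two indices attain the minimum of min_i(a_i + i · x_0).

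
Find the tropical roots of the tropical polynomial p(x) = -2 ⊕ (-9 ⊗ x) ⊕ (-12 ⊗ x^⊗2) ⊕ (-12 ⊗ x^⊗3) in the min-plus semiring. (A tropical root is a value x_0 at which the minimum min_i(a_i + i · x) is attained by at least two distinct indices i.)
Roots: {0, 3, 7}

Each tropical root is a break point of the lower envelope of the lines y = a_i + i · x (there are 4 lines, with slopes 0, 1, ..., 3). Only the lines that attain the minimum somewhere contribute to roots; other lines are dominated. Here the surviving (envelope) indices are i = 3, i = 2, i = 1, i = 0.
Intersections between consecutive envelope lines give the roots: for adjacent envelope indices i < j the intersection is x = (a_i − a_j) / (j − i). Reading off the sorted break points: {0, 3, 7}.
Verification: at each break x_0, at least two indices attain the minimum of min_i(a_i + i · x_0).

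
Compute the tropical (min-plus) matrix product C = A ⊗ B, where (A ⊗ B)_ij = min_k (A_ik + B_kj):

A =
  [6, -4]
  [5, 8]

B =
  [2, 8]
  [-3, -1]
A ⊗ B =
  [-7, -5]
  [5, 7]

Apply the min-plus product entry-by-entry:
  C[0][0] = min over k of (A[0][0] + B[0][0] = 6 + 2 = 8, A[0][1] + B[1][0] = -4 + -3 = -7) = -7 (attained at k = 1)
  C[0][1] = min over k of (A[0][0] + B[0][1] = 6 + 8 = 14, A[0][1] + B[1][1] = -4 + -1 = -5) = -5 (attained at k = 1)
  C[1][0] = min over k of (A[1][0] + B[0][0] = 5 + 2 = 7, A[1][1] + B[1][0] = 8 + -3 = 5) = 5 (attained at k = 1)
  C[1][1] = min over k of (A[1][0] + B[0][1] = 5 + 8 = 13, A[1][1] + B[1][1] = 8 + -1 = 7) = 7 (attained at k = 1)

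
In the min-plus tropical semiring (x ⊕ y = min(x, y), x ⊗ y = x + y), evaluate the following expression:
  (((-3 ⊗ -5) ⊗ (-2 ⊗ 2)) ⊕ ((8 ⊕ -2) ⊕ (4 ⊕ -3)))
(((-3 ⊗ -5) ⊗ (-2 ⊗ 2)) ⊕ ((8 ⊕ -2) ⊕ (4 ⊕ -3))) = -8

Expand innermost to outermost. Recall ⊕ takes the minimum of its arguments and ⊗ takes their sum. Working out the expression (((-3 ⊗ -5) ⊗ (-2 ⊗ 2)) ⊕ ((8 ⊕ -2) ⊕ (4 ⊕ -3))) gives -8.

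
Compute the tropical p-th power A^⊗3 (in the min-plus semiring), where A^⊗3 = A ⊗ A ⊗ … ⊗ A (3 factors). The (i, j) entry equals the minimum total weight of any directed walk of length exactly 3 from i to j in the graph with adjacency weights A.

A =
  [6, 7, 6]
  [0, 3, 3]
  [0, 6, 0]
A^⊗3 =
  [6, 12, 6]
  [3, 9, 3]
  [0, 6, 0]

Each entry (A^⊗3)_ij equals the minimum over all length-3 walks i = v_0 → v_1 → … → v_3 = j of Σ_t A[v_t][v_{t+1}]. For example, for (i, j) = (0, 2) we minimise over 9 possible intermediate vertex sequences; the minimum is 6, attained along the walk 0 → 2 → 2 → 2.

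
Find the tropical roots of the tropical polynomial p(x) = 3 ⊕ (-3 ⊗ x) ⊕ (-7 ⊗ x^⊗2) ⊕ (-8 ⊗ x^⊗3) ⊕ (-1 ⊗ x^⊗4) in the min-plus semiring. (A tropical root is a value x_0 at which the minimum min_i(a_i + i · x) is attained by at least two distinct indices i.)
Roots: {-7, 1, 4, 6}

Each tropical root is a break point of the lower envelope of the lines y = a_i + i · x (there are 5 lines, with slopes 0, 1, ..., 4). Only the lines that attain the minimum somewhere contribute to roots; other lines are dominated. Here the surviving (envelope) indices are i = 4, i = 3, i = 2, i = 1, i = 0.
Intersections between consecutive envelope lines give the roots: for adjacent envelope indices i < j the intersection is x = (a_i − a_j) / (j − i). Reading off the sorted break points: {-7, 1, 4, 6}.
Verification: at each break x_0, at least two indices attain the minimum of min_i(a_i + i · x_0).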